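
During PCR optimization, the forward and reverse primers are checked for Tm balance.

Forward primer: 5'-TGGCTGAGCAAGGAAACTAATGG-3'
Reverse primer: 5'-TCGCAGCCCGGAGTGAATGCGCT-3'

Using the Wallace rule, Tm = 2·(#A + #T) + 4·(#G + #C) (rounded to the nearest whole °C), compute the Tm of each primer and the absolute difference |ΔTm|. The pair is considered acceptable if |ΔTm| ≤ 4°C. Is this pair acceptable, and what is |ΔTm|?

Forward: A=8 T=4 G=8 C=3 → Tm = 2·12 + 4·11 = 68°C.
Reverse: A=4 T=4 G=8 C=7 → Tm = 2·8 + 4·15 = 76°C.
|ΔTm| = |68 − 76| = 8°C, > 4°C.

|ΔTm| = 8°C; the pair is not acceptable.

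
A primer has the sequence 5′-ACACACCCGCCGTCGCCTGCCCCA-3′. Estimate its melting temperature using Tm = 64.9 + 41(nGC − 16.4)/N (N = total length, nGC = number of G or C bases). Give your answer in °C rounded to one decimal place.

Base counts: A=4, T=2, G=4, C=14; G+C = 18, N = 24.
Tm = 64.9 + 41·(18 − 16.4)/24 = 64.9 + 65.60/24 = 67.6°C.

67.6°C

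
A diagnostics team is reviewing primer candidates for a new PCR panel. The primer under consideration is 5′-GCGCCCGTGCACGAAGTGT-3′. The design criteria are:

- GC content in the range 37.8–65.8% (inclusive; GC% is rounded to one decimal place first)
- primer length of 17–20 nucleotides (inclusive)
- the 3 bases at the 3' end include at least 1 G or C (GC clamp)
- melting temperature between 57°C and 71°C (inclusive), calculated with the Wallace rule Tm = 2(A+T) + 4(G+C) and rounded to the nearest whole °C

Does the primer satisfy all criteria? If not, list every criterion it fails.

Fails: GC content.

Base counts: A=3, T=3, G=7, C=6 (length 19).
GC content: GC 13/19 = 68.4%, outside 37.8–65.8% ✗
length: length 19 ✓
GC clamp: 3' end TGT has 1 G/C ✓
Tm: Tm = 2·6 + 4·13 = 64°C ✓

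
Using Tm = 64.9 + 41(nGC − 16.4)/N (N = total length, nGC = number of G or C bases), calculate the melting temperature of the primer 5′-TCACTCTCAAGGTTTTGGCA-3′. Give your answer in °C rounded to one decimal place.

Base counts: A=4, T=7, G=4, C=5; G+C = 9, N = 20.
Tm = 64.9 + 41·(9 − 16.4)/20 = 64.9 + -303.40/20 = 49.7°C.

49.7°C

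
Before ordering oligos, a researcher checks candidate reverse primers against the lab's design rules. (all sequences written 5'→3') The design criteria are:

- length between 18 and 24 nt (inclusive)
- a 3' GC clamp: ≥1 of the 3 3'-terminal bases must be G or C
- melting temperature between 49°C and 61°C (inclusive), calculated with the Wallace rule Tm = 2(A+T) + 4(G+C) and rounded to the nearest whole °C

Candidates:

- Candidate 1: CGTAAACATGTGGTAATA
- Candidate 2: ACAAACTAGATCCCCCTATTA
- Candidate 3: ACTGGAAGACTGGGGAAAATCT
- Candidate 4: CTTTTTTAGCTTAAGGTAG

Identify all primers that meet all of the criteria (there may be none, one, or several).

Candidate 1 (18 nt, A=7 T=5 G=4 C=2): length 18 ✓; 3' end ATA has 0 G/C, need ≥1 ✗; Tm = 2·12 + 4·6 = 48°C, outside 49–61°C ✗ — fails.
Candidate 2 (21 nt, A=8 T=5 G=1 C=7): length 21 ✓; 3' end TTA has 0 G/C, need ≥1 ✗; Tm = 2·13 + 4·8 = 58°C ✓ — fails.
Candidate 3 (22 nt, A=8 T=4 G=7 C=3): length 22 ✓; 3' end TCT has 1 G/C ✓; Tm = 2·12 + 4·10 = 64°C, outside 49–61°C ✗ — fails.
Candidate 4 (19 nt, A=4 T=9 G=4 C=2): length 19 ✓; 3' end TAG has 1 G/C ✓; Tm = 2·13 + 4·6 = 50°C ✓ — passes.

Candidate 4 only.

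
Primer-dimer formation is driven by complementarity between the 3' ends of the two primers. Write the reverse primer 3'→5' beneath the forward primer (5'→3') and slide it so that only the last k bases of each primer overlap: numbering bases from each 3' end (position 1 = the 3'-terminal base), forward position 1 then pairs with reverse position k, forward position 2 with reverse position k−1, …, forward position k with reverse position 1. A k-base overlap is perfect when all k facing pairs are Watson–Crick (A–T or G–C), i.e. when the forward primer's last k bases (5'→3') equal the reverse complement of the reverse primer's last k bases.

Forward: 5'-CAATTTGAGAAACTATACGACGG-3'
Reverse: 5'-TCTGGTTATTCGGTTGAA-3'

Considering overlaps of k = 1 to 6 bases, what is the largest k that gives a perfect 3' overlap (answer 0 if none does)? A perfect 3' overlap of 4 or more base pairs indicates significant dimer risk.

Longest perfect overlap: 0 complementary base pairs; below the dimer-risk threshold (threshold 4).

Last 6 bases (5'→3') — forward …CGACGG, reverse …GTTGAA.
Reverse complement of the reverse primer's last 6 bases: TTCAAC; its first k bases are the reverse complement of the reverse primer's last k bases, so a perfect k-base overlap needs the forward primer's last k bases to equal them.
Comparing (forward last k vs required): k=1: G vs T ✗; k=2: GG vs TT ✗; k=3: CGG vs TTC ✗; k=4: ACGG vs TTCA ✗; k=5: GACGG vs TTCAA ✗; k=6: CGACGG vs TTCAAC ✗.
No overlap length from 1 to 6 is perfect, so the longest perfect 3' overlap is 0.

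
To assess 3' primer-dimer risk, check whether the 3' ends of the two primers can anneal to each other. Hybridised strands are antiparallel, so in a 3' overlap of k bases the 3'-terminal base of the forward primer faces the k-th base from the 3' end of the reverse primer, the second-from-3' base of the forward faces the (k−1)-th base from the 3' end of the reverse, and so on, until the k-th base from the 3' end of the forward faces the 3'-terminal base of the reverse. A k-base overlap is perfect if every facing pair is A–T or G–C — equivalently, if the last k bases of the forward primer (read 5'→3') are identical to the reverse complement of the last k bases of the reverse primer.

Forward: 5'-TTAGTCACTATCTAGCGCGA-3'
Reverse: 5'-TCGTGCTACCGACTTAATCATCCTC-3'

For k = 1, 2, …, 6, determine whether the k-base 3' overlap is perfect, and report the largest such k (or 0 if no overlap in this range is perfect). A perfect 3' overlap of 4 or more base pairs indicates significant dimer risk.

Longest perfect overlap: 2 complementary base pairs; below the dimer-risk threshold (threshold 4).

Last 6 bases (5'→3') — forward …GCGCGA, reverse …ATCCTC.
Reverse complement of the reverse primer's last 6 bases: GAGGAT; its first k bases are the reverse complement of the reverse primer's last k bases, so a perfect k-base overlap needs the forward primer's last k bases to equal them.
Comparing (forward last k vs required): k=1: A vs G ✗; k=2: GA vs GA ✓; k=3: CGA vs GAG ✗; k=4: GCGA vs GAGG ✗; k=5: CGCGA vs GAGGA ✗; k=6: GCGCGA vs GAGGAT ✗.
Only k = 2 is perfect, so the longest perfect 3' overlap is 2.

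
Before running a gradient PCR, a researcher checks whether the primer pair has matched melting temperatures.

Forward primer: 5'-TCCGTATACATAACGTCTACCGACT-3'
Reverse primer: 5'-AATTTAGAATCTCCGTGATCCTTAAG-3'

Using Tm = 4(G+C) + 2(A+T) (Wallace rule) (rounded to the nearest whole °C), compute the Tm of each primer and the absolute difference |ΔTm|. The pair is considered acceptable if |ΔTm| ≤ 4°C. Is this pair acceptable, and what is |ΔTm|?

Forward: A=7 T=7 G=3 C=8 → Tm = 2·14 + 4·11 = 72°C.
Reverse: A=8 T=9 G=4 C=5 → Tm = 2·17 + 4·9 = 70°C.
|ΔTm| = |72 − 70| = 2°C, ≤ 4°C.

|ΔTm| = 2°C; the pair is acceptable.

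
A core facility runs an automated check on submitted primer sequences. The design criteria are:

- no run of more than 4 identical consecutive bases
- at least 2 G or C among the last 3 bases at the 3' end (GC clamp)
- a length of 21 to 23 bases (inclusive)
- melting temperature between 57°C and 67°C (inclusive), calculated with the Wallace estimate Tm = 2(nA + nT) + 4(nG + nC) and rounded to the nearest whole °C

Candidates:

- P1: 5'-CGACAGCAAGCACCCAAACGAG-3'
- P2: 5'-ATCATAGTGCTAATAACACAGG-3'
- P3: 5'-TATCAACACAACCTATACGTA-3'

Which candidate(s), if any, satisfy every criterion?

P2 only.

P1 (22 nt, A=9 T=0 G=5 C=8): longest run = 3 ✓; 3' end GAG has 2 G/C ✓; length 22 ✓; Tm = 2·9 + 4·13 = 70°C, outside 57–67°C ✗ — fails.
P2 (22 nt, A=9 T=5 G=4 C=4): longest run = 2 ✓; 3' end AGG has 2 G/C ✓; length 22 ✓; Tm = 2·14 + 4·8 = 60°C ✓ — passes.
P3 (21 nt, A=9 T=5 G=1 C=6): longest run = 2 ✓; 3' end GTA has 1 G/C, need ≥2 ✗; length 21 ✓; Tm = 2·14 + 4·7 = 56°C, outside 57–67°C ✗ — fails.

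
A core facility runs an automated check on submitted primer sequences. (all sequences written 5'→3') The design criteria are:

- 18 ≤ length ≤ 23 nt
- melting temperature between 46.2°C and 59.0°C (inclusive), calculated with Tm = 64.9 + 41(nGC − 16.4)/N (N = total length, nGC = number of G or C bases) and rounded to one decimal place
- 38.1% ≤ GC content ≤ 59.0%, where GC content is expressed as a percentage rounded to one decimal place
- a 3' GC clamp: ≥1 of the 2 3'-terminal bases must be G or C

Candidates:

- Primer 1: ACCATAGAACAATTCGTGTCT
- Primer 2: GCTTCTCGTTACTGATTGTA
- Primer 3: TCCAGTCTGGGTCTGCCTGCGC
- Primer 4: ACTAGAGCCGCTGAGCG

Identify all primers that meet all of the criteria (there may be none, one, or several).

Primer 1 (21 nt, A=7 T=6 G=3 C=5): length 21 ✓; Tm = 64.9 + 41·(8 − 16.4)/21 = 48.5°C ✓; GC 8/21 = 38.1% ✓; 3' end CT has 1 G/C ✓ — passes.
Primer 2 (20 nt, A=3 T=9 G=4 C=4): length 20 ✓; Tm = 64.9 + 41·(8 − 16.4)/20 = 47.7°C ✓; GC 8/20 = 40.0% ✓; 3' end TA has 0 G/C, need ≥1 ✗ — fails.
Primer 3 (22 nt, A=1 T=6 G=7 C=8): length 22 ✓; Tm = 64.9 + 41·(15 − 16.4)/22 = 62.3°C, outside 46.2–59.0°C ✗; GC 15/22 = 68.2%, outside 38.1–59.0% ✗; 3' end GC has 2 G/C ✓ — fails.
Primer 4 (17 nt, A=4 T=2 G=6 C=5): length 17, outside 18–23 ✗; Tm = 64.9 + 41·(11 − 16.4)/17 = 51.9°C ✓; GC 11/17 = 64.7%, outside 38.1–59.0% ✗; 3' end CG has 2 G/C ✓ — fails.

Primer 1 only.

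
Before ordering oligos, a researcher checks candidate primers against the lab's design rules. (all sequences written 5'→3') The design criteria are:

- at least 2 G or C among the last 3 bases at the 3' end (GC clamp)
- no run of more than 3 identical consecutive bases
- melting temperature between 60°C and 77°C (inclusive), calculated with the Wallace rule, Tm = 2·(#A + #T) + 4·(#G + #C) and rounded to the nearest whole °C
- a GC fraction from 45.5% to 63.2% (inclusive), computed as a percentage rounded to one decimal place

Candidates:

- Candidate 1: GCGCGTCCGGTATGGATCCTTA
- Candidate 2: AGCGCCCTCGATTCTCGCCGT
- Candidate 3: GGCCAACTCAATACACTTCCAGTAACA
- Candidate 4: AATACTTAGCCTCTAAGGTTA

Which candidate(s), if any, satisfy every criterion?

Candidate 1 (22 nt, A=3 T=6 G=7 C=6): 3' end TTA has 0 G/C, need ≥2 ✗; longest run = 2 ✓; Tm = 2·9 + 4·13 = 70°C ✓; GC 13/22 = 59.1% ✓ — fails.
Candidate 2 (21 nt, A=2 T=5 G=5 C=9): 3' end CGT has 2 G/C ✓; longest run = 3 ✓; Tm = 2·7 + 4·14 = 70°C ✓; GC 14/21 = 66.7%, outside 45.5–63.2% ✗ — fails.
Candidate 3 (27 nt, A=10 T=5 G=3 C=9): 3' end ACA has 1 G/C, need ≥2 ✗; longest run = 2 ✓; Tm = 2·15 + 4·12 = 78°C, outside 60–77°C ✗; GC 12/27 = 44.4%, outside 45.5–63.2% ✗ — fails.
Candidate 4 (21 nt, A=7 T=7 G=3 C=4): 3' end TTA has 0 G/C, need ≥2 ✗; longest run = 2 ✓; Tm = 2·14 + 4·7 = 56°C, outside 60–77°C ✗; GC 7/21 = 33.3%, outside 45.5–63.2% ✗ — fails.

None of the candidates satisfy all criteria.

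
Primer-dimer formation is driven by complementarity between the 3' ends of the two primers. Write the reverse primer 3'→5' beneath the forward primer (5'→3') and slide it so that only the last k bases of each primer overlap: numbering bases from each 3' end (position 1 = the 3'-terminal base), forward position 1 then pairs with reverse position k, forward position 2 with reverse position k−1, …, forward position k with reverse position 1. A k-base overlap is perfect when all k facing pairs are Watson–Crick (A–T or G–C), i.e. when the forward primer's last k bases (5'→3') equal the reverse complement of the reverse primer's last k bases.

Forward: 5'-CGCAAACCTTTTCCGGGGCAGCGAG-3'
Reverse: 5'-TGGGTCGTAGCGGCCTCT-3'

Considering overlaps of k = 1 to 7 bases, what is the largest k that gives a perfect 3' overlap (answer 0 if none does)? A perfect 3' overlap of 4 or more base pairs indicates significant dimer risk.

Longest perfect overlap: 2 complementary base pairs; below the dimer-risk threshold (threshold 4).

Last 7 bases (5'→3') — forward …CAGCGAG, reverse …GGCCTCT.
Reverse complement of the reverse primer's last 7 bases: AGAGGCC; its first k bases are the reverse complement of the reverse primer's last k bases, so a perfect k-base overlap needs the forward primer's last k bases to equal them.
Comparing (forward last k vs required): k=1: G vs A ✗; k=2: AG vs AG ✓; k=3: GAG vs AGA ✗; k=4: CGAG vs AGAG ✗; k=5: GCGAG vs AGAGG ✗; k=6: AGCGAG vs AGAGGC ✗; k=7: CAGCGAG vs AGAGGCC ✗.
Only k = 2 is perfect, so the longest perfect 3' overlap is 2.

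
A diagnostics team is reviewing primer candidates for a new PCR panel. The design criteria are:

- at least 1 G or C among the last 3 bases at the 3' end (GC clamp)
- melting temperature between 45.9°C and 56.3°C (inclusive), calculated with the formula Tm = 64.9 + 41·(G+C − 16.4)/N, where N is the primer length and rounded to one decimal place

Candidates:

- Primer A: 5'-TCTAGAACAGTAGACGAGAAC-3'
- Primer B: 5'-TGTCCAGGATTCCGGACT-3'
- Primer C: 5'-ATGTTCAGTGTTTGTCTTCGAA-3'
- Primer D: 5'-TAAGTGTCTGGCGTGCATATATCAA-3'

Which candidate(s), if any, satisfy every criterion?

Primer A (21 nt, A=9 T=3 G=5 C=4): 3' end AAC has 1 G/C ✓; Tm = 64.9 + 41·(9 − 16.4)/21 = 50.5°C ✓ — passes.
Primer B (18 nt, A=3 T=5 G=5 C=5): 3' end ACT has 1 G/C ✓; Tm = 64.9 + 41·(10 − 16.4)/18 = 50.3°C ✓ — passes.
Primer C (22 nt, A=4 T=10 G=5 C=3): 3' end GAA has 1 G/C ✓; Tm = 64.9 + 41·(8 − 16.4)/22 = 49.2°C ✓ — passes.
Primer D (25 nt, A=7 T=8 G=6 C=4): 3' end CAA has 1 G/C ✓; Tm = 64.9 + 41·(10 − 16.4)/25 = 54.4°C ✓ — passes.

Primer A, Primer B, Primer C and Primer D.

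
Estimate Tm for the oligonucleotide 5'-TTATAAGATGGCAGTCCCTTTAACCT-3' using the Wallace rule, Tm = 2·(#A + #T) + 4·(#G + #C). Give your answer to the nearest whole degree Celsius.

Base counts: A=7, T=9, G=4, C=6 (length 26).
Tm = 2·(7+9) + 4·(4+6) = 2·16 + 4·10 = 32 + 40 = 72°C.

72°C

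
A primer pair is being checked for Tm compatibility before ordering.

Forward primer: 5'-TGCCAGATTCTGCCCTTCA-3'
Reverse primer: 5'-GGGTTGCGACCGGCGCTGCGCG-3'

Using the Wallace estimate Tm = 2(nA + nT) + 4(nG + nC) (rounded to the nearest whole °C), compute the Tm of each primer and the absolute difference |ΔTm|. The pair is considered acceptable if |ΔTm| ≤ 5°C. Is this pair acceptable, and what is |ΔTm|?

Forward: A=3 T=6 G=3 C=7 → Tm = 2·9 + 4·10 = 58°C.
Reverse: A=1 T=3 G=11 C=7 → Tm = 2·4 + 4·18 = 80°C.
|ΔTm| = |58 − 80| = 22°C, > 5°C.

|ΔTm| = 22°C; the pair is not acceptable.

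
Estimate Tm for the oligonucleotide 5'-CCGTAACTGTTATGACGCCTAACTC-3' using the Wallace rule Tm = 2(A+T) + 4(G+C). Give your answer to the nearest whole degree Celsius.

Base counts: A=6, T=7, G=4, C=8 (length 25).
Tm = 2·(6+7) + 4·(4+8) = 2·13 + 4·12 = 26 + 48 = 74°C.

74°C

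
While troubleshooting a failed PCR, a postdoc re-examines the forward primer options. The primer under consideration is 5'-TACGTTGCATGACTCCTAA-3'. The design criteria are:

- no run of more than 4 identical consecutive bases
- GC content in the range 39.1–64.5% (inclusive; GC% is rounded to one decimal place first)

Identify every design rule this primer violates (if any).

Base counts: A=5, T=6, G=3, C=5 (length 19).
homopolymer run: longest run = 2 ✓
GC content: GC 8/19 = 42.1% ✓

Meets all criteria.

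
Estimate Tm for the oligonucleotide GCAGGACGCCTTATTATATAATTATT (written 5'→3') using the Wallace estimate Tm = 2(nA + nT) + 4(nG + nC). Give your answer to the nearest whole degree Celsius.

Base counts: A=8, T=10, G=4, C=4 (length 26).
Tm = 2·(8+10) + 4·(4+4) = 2·18 + 4·8 = 36 + 32 = 68°C.

68°C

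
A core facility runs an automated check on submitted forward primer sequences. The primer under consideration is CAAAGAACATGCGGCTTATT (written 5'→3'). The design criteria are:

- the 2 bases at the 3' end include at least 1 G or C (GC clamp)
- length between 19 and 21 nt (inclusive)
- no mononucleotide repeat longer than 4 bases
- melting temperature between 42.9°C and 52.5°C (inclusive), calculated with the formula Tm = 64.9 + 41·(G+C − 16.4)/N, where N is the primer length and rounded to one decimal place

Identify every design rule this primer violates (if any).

Fails: GC clamp.

Base counts: A=7, T=5, G=4, C=4 (length 20).
GC clamp: 3' end TT has 0 G/C, need ≥1 ✗
length: length 20 ✓
homopolymer run: longest run = 3 ✓
Tm: Tm = 64.9 + 41·(8 − 16.4)/20 = 47.7°C ✓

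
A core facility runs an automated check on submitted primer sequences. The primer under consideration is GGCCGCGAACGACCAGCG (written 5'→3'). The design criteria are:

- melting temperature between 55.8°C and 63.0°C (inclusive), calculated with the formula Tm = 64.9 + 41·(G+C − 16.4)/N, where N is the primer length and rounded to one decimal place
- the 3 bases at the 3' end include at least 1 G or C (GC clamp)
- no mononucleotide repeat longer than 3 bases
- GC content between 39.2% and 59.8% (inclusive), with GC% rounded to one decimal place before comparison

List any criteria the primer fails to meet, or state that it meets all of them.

Base counts: A=4, T=0, G=7, C=7 (length 18).
Tm: Tm = 64.9 + 41·(14 − 16.4)/18 = 59.4°C ✓
GC clamp: 3' end GCG has 3 G/C ✓
homopolymer run: longest run = 2 ✓
GC content: GC 14/18 = 77.8%, outside 39.2–59.8% ✗

Fails: GC content.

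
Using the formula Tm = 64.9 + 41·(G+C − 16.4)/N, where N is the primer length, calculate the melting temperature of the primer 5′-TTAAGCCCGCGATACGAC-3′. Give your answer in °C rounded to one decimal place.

50.3°C

Base counts: A=5, T=3, G=4, C=6; G+C = 10, N = 18.
Tm = 64.9 + 41·(10 − 16.4)/18 = 64.9 + -262.40/18 = 50.3°C.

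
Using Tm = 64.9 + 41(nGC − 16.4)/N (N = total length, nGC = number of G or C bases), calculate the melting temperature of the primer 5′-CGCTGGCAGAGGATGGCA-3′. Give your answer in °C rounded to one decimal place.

54.9°C

Base counts: A=4, T=2, G=8, C=4; G+C = 12, N = 18.
Tm = 64.9 + 41·(12 − 16.4)/18 = 64.9 + -180.40/18 = 54.9°C.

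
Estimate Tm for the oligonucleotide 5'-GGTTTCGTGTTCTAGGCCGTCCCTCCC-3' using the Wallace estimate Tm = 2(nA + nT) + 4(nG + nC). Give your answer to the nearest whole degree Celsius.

88°C

Base counts: A=1, T=9, G=7, C=10 (length 27).
Tm = 2·(1+9) + 4·(7+10) = 2·10 + 4·17 = 20 + 68 = 88°C.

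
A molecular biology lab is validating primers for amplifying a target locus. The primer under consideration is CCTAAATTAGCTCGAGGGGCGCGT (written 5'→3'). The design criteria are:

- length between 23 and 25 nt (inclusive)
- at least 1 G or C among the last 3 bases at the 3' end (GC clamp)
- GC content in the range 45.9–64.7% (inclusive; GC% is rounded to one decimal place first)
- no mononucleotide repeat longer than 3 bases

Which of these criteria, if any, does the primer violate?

Fails: homopolymer run.

Base counts: A=5, T=5, G=8, C=6 (length 24).
length: length 24 ✓
GC clamp: 3' end CGT has 2 G/C ✓
GC content: GC 14/24 = 58.3% ✓
homopolymer run: longest run = 4, exceeds 3 ✗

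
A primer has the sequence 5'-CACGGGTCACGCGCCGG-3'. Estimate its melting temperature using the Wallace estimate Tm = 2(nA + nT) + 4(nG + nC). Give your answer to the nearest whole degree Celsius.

Base counts: A=2, T=1, G=7, C=7 (length 17).
Tm = 2·(2+1) + 4·(7+7) = 2·3 + 4·14 = 6 + 56 = 62°C.

62°C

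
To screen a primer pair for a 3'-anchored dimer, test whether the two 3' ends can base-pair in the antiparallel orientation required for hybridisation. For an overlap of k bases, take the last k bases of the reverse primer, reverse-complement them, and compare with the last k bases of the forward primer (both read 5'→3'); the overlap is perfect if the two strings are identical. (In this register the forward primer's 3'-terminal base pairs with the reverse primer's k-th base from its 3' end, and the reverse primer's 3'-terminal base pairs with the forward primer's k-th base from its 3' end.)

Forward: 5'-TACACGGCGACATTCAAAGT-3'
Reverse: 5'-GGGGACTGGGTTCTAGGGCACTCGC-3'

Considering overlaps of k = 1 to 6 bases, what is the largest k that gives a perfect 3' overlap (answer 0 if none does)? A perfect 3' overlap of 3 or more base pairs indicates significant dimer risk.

Longest perfect overlap: 0 complementary base pairs; below the dimer-risk threshold (threshold 3).

Last 6 bases (5'→3') — forward …CAAAGT, reverse …ACTCGC.
Reverse complement of the reverse primer's last 6 bases: GCGAGT; its first k bases are the reverse complement of the reverse primer's last k bases, so a perfect k-base overlap needs the forward primer's last k bases to equal them.
Comparing (forward last k vs required): k=1: T vs G ✗; k=2: GT vs GC ✗; k=3: AGT vs GCG ✗; k=4: AAGT vs GCGA ✗; k=5: AAAGT vs GCGAG ✗; k=6: CAAAGT vs GCGAGT ✗.
No overlap length from 1 to 6 is perfect, so the longest perfect 3' overlap is 0.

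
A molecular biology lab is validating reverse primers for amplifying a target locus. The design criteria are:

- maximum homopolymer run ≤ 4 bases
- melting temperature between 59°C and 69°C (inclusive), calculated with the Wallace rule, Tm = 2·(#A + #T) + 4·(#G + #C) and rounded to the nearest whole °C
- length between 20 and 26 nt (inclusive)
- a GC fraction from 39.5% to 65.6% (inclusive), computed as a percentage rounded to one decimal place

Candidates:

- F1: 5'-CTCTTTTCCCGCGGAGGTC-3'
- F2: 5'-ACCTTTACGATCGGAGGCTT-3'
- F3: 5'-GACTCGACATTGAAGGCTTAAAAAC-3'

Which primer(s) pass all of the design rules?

F2 only.

F1 (19 nt, A=1 T=6 G=5 C=7): longest run = 4 ✓; Tm = 2·7 + 4·12 = 62°C ✓; length 19, outside 20–26 ✗; GC 12/19 = 63.2% ✓ — fails.
F2 (20 nt, A=4 T=6 G=5 C=5): longest run = 3 ✓; Tm = 2·10 + 4·10 = 60°C ✓; length 20 ✓; GC 10/20 = 50.0% ✓ — passes.
F3 (25 nt, A=10 T=5 G=5 C=5): longest run = 5, exceeds 4 ✗; Tm = 2·15 + 4·10 = 70°C, outside 59–69°C ✗; length 25 ✓; GC 10/25 = 40.0% ✓ — fails.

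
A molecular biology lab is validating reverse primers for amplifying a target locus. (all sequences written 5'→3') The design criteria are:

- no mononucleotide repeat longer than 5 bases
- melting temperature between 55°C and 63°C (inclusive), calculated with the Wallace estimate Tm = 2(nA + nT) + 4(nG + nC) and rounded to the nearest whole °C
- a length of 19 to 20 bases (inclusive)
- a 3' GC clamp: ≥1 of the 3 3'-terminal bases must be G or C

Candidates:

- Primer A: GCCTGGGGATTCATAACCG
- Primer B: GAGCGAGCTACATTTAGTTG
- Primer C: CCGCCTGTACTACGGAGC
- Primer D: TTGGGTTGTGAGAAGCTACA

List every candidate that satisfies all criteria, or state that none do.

Primer A, Primer B and Primer D.

Primer A (19 nt, A=4 T=4 G=6 C=5): longest run = 4 ✓; Tm = 2·8 + 4·11 = 60°C ✓; length 19 ✓; 3' end CCG has 3 G/C ✓ — passes.
Primer B (20 nt, A=5 T=6 G=6 C=3): longest run = 3 ✓; Tm = 2·11 + 4·9 = 58°C ✓; length 20 ✓; 3' end TTG has 1 G/C ✓ — passes.
Primer C (18 nt, A=3 T=3 G=5 C=7): longest run = 2 ✓; Tm = 2·6 + 4·12 = 60°C ✓; length 18, outside 19–20 ✗; 3' end AGC has 2 G/C ✓ — fails.
Primer D (20 nt, A=5 T=6 G=7 C=2): longest run = 3 ✓; Tm = 2·11 + 4·9 = 58°C ✓; length 20 ✓; 3' end ACA has 1 G/C ✓ — passes.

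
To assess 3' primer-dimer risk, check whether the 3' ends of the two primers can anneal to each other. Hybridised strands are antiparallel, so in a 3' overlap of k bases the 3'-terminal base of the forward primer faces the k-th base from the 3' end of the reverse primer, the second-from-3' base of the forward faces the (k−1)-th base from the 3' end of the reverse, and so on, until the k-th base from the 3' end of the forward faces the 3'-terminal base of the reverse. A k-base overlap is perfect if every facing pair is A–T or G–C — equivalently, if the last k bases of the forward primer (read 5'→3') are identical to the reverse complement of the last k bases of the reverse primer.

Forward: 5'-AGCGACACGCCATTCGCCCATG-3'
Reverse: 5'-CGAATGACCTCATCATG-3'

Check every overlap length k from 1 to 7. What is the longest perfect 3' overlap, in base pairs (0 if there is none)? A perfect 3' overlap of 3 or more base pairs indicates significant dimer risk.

Longest perfect overlap: 4 complementary base pairs; significant dimer risk (threshold 3).

Last 7 bases (5'→3') — forward …GCCCATG, reverse …CATCATG.
Reverse complement of the reverse primer's last 7 bases: CATGATG; its first k bases are the reverse complement of the reverse primer's last k bases, so a perfect k-base overlap needs the forward primer's last k bases to equal them.
Comparing (forward last k vs required): k=1: G vs C ✗; k=2: TG vs CA ✗; k=3: ATG vs CAT ✗; k=4: CATG vs CATG ✓; k=5: CCATG vs CATGA ✗; k=6: CCCATG vs CATGAT ✗; k=7: GCCCATG vs CATGATG ✗.
Only k = 4 is perfect, so the longest perfect 3' overlap is 4.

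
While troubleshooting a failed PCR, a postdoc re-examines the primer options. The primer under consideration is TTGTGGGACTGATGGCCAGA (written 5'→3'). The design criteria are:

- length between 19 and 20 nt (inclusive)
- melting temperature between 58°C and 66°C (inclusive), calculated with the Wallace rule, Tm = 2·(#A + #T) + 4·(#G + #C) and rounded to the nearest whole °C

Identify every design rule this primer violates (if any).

Base counts: A=4, T=5, G=8, C=3 (length 20).
length: length 20 ✓
Tm: Tm = 2·9 + 4·11 = 62°C ✓

Meets all criteria.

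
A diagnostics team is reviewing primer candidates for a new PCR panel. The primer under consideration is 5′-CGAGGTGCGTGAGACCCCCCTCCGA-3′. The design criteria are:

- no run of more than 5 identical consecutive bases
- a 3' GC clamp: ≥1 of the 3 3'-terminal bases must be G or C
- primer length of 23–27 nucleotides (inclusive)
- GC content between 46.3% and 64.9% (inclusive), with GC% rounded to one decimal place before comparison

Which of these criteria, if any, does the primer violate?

Fails: homopolymer run, GC content.

Base counts: A=4, T=3, G=8, C=10 (length 25).
homopolymer run: longest run = 6, exceeds 5 ✗
GC clamp: 3' end CGA has 2 G/C ✓
length: length 25 ✓
GC content: GC 18/25 = 72.0%, outside 46.3–64.9% ✗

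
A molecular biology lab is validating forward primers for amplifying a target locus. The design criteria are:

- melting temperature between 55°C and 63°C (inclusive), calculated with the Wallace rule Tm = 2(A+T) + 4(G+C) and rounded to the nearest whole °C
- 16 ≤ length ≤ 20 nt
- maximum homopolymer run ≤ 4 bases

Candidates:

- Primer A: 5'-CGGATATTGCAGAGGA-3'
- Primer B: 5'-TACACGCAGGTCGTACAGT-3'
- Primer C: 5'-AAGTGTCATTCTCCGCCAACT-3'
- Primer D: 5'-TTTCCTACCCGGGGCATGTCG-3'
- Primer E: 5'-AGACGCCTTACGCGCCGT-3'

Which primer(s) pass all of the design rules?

Primer B and Primer E.

Primer A (16 nt, A=5 T=3 G=6 C=2): Tm = 2·8 + 4·8 = 48°C, outside 55–63°C ✗; length 16 ✓; longest run = 2 ✓ — fails.
Primer B (19 nt, A=5 T=4 G=5 C=5): Tm = 2·9 + 4·10 = 58°C ✓; length 19 ✓; longest run = 2 ✓ — passes.
Primer C (21 nt, A=5 T=6 G=3 C=7): Tm = 2·11 + 4·10 = 62°C ✓; length 21, outside 16–20 ✗; longest run = 2 ✓ — fails.
Primer D (21 nt, A=2 T=6 G=6 C=7): Tm = 2·8 + 4·13 = 68°C, outside 55–63°C ✗; length 21, outside 16–20 ✗; longest run = 4 ✓ — fails.
Primer E (18 nt, A=3 T=3 G=5 C=7): Tm = 2·6 + 4·12 = 60°C ✓; length 18 ✓; longest run = 2 ✓ — passes.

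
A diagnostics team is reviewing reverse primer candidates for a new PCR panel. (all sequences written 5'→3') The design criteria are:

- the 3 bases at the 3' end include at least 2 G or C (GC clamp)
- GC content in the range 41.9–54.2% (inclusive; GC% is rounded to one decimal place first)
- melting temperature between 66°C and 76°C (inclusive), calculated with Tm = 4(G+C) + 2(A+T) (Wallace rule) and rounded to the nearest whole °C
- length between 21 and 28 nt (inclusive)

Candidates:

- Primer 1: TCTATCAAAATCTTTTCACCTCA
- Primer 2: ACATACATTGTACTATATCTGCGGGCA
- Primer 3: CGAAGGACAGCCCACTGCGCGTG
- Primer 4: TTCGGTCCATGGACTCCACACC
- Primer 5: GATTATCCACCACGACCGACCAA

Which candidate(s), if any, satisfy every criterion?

Primer 1 (23 nt, A=7 T=9 G=0 C=7): 3' end TCA has 1 G/C, need ≥2 ✗; GC 7/23 = 30.4%, outside 41.9–54.2% ✗; Tm = 2·16 + 4·7 = 60°C, outside 66–76°C ✗; length 23 ✓ — fails.
Primer 2 (27 nt, A=8 T=8 G=5 C=6): 3' end GCA has 2 G/C ✓; GC 11/27 = 40.7%, outside 41.9–54.2% ✗; Tm = 2·16 + 4·11 = 76°C ✓; length 27 ✓ — fails.
Primer 3 (23 nt, A=5 T=2 G=8 C=8): 3' end GTG has 2 G/C ✓; GC 16/23 = 69.6%, outside 41.9–54.2% ✗; Tm = 2·7 + 4·16 = 78°C, outside 66–76°C ✗; length 23 ✓ — fails.
Primer 4 (22 nt, A=4 T=5 G=4 C=9): 3' end ACC has 2 G/C ✓; GC 13/22 = 59.1%, outside 41.9–54.2% ✗; Tm = 2·9 + 4·13 = 70°C ✓; length 22 ✓ — fails.
Primer 5 (23 nt, A=8 T=3 G=3 C=9): 3' end CAA has 1 G/C, need ≥2 ✗; GC 12/23 = 52.2% ✓; Tm = 2·11 + 4·12 = 70°C ✓; length 23 ✓ — fails.

None of the candidates satisfy all criteria.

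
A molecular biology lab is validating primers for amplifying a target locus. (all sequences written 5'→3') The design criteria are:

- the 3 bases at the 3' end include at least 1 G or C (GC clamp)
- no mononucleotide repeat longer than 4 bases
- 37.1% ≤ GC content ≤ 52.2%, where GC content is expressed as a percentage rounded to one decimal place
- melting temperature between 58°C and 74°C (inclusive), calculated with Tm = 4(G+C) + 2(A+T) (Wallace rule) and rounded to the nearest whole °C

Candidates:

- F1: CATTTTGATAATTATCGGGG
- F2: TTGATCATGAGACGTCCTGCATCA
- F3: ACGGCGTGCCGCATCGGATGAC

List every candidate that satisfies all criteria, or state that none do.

F2 only.

F1 (20 nt, A=5 T=8 G=5 C=2): 3' end GGG has 3 G/C ✓; longest run = 4 ✓; GC 7/20 = 35.0%, outside 37.1–52.2% ✗; Tm = 2·13 + 4·7 = 54°C, outside 58–74°C ✗ — fails.
F2 (24 nt, A=6 T=7 G=5 C=6): 3' end TCA has 1 G/C ✓; longest run = 2 ✓; GC 11/24 = 45.8% ✓; Tm = 2·13 + 4·11 = 70°C ✓ — passes.
F3 (22 nt, A=4 T=3 G=8 C=7): 3' end GAC has 2 G/C ✓; longest run = 2 ✓; GC 15/22 = 68.2%, outside 37.1–52.2% ✗; Tm = 2·7 + 4·15 = 74°C ✓ — fails.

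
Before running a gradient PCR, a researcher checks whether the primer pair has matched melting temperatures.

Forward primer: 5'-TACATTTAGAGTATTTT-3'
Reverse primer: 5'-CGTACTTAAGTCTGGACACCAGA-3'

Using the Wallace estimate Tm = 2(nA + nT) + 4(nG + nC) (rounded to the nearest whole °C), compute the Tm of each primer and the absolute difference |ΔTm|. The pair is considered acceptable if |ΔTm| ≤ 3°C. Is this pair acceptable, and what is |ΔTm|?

|ΔTm| = 28°C; the pair is not acceptable.

Forward: A=5 T=9 G=2 C=1 → Tm = 2·14 + 4·3 = 40°C.
Reverse: A=7 T=5 G=5 C=6 → Tm = 2·12 + 4·11 = 68°C.
|ΔTm| = |40 − 68| = 28°C, > 3°C.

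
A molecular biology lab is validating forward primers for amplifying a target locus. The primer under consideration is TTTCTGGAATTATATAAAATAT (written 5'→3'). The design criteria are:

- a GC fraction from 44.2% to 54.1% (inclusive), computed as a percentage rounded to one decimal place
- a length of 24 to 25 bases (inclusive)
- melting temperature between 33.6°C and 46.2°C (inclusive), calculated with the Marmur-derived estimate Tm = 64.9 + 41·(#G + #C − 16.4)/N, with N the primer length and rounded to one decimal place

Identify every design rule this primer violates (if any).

Fails: GC content, length.

Base counts: A=9, T=10, G=2, C=1 (length 22).
GC content: GC 3/22 = 13.6%, outside 44.2–54.1% ✗
length: length 22, outside 24–25 ✗
Tm: Tm = 64.9 + 41·(3 − 16.4)/22 = 39.9°C ✓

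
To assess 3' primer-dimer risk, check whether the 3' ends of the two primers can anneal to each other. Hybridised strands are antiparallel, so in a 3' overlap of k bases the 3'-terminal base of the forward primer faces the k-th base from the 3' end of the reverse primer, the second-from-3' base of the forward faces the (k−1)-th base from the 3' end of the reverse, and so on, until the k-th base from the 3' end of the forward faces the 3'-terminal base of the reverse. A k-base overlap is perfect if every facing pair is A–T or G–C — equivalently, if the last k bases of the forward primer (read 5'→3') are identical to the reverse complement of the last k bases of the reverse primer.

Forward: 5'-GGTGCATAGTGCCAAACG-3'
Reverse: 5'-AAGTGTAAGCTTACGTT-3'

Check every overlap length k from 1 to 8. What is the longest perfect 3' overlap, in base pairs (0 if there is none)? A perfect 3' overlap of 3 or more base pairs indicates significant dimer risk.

Last 8 bases (5'→3') — forward …GCCAAACG, reverse …CTTACGTT.
Reverse complement of the reverse primer's last 8 bases: AACGTAAG; its first k bases are the reverse complement of the reverse primer's last k bases, so a perfect k-base overlap needs the forward primer's last k bases to equal them.
Comparing (forward last k vs required): k=1: G vs A ✗; k=2: CG vs AA ✗; k=3: ACG vs AAC ✗; k=4: AACG vs AACG ✓; k=5: AAACG vs AACGT ✗; k=6: CAAACG vs AACGTA ✗; k=7: CCAAACG vs AACGTAA ✗; k=8: GCCAAACG vs AACGTAAG ✗.
Only k = 4 is perfect, so the longest perfect 3' overlap is 4.

Longest perfect overlap: 4 complementary base pairs; significant dimer risk (threshold 3).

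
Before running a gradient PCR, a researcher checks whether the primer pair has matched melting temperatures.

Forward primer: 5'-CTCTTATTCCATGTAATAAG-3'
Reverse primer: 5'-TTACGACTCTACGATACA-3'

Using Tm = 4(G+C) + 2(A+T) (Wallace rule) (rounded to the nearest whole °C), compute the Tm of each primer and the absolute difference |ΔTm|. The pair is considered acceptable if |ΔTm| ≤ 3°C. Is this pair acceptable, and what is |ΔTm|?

|ΔTm| = 2°C; the pair is acceptable.

Forward: A=6 T=8 G=2 C=4 → Tm = 2·14 + 4·6 = 52°C.
Reverse: A=6 T=5 G=2 C=5 → Tm = 2·11 + 4·7 = 50°C.
|ΔTm| = |52 − 50| = 2°C, ≤ 3°C.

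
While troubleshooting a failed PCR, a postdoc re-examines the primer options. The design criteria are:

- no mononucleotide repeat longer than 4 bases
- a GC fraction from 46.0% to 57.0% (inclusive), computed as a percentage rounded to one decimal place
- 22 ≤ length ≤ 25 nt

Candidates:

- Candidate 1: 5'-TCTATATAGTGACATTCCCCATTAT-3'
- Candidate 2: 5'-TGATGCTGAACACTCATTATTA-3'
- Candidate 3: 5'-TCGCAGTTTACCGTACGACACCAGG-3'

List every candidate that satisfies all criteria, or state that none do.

Candidate 1 (25 nt, A=7 T=10 G=2 C=6): longest run = 4 ✓; GC 8/25 = 32.0%, outside 46.0–57.0% ✗; length 25 ✓ — fails.
Candidate 2 (22 nt, A=7 T=8 G=3 C=4): longest run = 2 ✓; GC 7/22 = 31.8%, outside 46.0–57.0% ✗; length 22 ✓ — fails.
Candidate 3 (25 nt, A=6 T=5 G=6 C=8): longest run = 3 ✓; GC 14/25 = 56.0% ✓; length 25 ✓ — passes.

Candidate 3 only.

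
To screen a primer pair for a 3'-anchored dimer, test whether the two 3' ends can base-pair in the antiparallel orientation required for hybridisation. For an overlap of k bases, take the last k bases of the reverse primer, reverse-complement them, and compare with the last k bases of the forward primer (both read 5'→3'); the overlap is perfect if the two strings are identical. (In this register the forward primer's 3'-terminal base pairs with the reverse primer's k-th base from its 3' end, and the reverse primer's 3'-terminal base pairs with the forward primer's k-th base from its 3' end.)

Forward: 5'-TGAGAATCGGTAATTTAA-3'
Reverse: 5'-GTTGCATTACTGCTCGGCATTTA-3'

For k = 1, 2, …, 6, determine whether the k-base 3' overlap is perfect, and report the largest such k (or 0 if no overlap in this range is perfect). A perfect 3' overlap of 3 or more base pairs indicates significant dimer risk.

Last 6 bases (5'→3') — forward …ATTTAA, reverse …CATTTA.
Reverse complement of the reverse primer's last 6 bases: TAAATG; its first k bases are the reverse complement of the reverse primer's last k bases, so a perfect k-base overlap needs the forward primer's last k bases to equal them.
Comparing (forward last k vs required): k=1: A vs T ✗; k=2: AA vs TA ✗; k=3: TAA vs TAA ✓; k=4: TTAA vs TAAA ✗; k=5: TTTAA vs TAAAT ✗; k=6: ATTTAA vs TAAATG ✗.
Only k = 3 is perfect, so the longest perfect 3' overlap is 3.

Longest perfect overlap: 3 complementary base pairs; significant dimer risk (threshold 3).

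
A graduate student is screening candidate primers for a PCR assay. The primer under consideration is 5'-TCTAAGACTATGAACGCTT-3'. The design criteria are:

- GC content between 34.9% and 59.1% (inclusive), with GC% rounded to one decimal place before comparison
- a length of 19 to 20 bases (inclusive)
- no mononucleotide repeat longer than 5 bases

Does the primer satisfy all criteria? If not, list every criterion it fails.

Base counts: A=6, T=6, G=3, C=4 (length 19).
GC content: GC 7/19 = 36.8% ✓
length: length 19 ✓
homopolymer run: longest run = 2 ✓

Meets all criteria.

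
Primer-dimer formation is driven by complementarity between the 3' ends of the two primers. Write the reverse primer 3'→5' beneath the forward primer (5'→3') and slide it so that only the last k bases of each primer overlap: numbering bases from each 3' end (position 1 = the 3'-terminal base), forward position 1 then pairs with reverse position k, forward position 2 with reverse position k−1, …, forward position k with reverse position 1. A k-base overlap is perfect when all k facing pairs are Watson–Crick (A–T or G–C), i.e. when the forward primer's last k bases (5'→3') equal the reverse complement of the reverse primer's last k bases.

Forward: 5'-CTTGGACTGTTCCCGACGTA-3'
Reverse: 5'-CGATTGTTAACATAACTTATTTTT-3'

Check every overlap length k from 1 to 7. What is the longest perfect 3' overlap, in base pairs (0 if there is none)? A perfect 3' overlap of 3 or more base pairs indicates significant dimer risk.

Last 7 bases (5'→3') — forward …CGACGTA, reverse …TATTTTT.
Reverse complement of the reverse primer's last 7 bases: AAAAATA; its first k bases are the reverse complement of the reverse primer's last k bases, so a perfect k-base overlap needs the forward primer's last k bases to equal them.
Comparing (forward last k vs required): k=1: A vs A ✓; k=2: TA vs AA ✗; k=3: GTA vs AAA ✗; k=4: CGTA vs AAAA ✗; k=5: ACGTA vs AAAAA ✗; k=6: GACGTA vs AAAAAT ✗; k=7: CGACGTA vs AAAAATA ✗.
Only k = 1 is perfect, so the longest perfect 3' overlap is 1.

Longest perfect overlap: 1 complementary base pair; below the dimer-risk threshold (threshold 3).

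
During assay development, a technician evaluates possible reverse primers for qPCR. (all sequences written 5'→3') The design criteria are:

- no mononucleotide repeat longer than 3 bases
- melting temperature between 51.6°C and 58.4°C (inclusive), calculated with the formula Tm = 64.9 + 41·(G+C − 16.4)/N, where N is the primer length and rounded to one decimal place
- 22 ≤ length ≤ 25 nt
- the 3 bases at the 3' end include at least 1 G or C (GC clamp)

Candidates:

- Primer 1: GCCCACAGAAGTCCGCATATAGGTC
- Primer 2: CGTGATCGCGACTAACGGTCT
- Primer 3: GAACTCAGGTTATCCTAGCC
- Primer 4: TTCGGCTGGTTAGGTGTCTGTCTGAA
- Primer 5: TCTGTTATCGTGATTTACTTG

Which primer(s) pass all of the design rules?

Primer 1 (25 nt, A=7 T=4 G=6 C=8): longest run = 3 ✓; Tm = 64.9 + 41·(14 − 16.4)/25 = 61.0°C, outside 51.6–58.4°C ✗; length 25 ✓; 3' end GTC has 2 G/C ✓ — fails.
Primer 2 (21 nt, A=4 T=5 G=6 C=6): longest run = 2 ✓; Tm = 64.9 + 41·(12 − 16.4)/21 = 56.3°C ✓; length 21, outside 22–25 ✗; 3' end TCT has 1 G/C ✓ — fails.
Primer 3 (20 nt, A=5 T=5 G=4 C=6): longest run = 2 ✓; Tm = 64.9 + 41·(10 − 16.4)/20 = 51.8°C ✓; length 20, outside 22–25 ✗; 3' end GCC has 3 G/C ✓ — fails.
Primer 4 (26 nt, A=3 T=10 G=9 C=4): longest run = 2 ✓; Tm = 64.9 + 41·(13 − 16.4)/26 = 59.5°C, outside 51.6–58.4°C ✗; length 26, outside 22–25 ✗; 3' end GAA has 1 G/C ✓ — fails.
Primer 5 (21 nt, A=3 T=11 G=4 C=3): longest run = 3 ✓; Tm = 64.9 + 41·(7 − 16.4)/21 = 46.5°C, outside 51.6–58.4°C ✗; length 21, outside 22–25 ✗; 3' end TTG has 1 G/C ✓ — fails.

None of the candidates satisfy all criteria.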